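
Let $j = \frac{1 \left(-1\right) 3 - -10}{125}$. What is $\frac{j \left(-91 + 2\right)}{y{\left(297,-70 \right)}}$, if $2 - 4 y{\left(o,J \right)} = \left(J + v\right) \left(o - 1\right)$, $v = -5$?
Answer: $- \frac{1246}{1387625} \approx -0.00089794$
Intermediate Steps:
$y{\left(o,J \right)} = \frac{1}{2} - \frac{\left(-1 + o\right) \left(-5 + J\right)}{4}$ ($y{\left(o,J \right)} = \frac{1}{2} - \frac{\left(J - 5\right) \left(o - 1\right)}{4} = \frac{1}{2} - \frac{\left(-5 + J\right) \left(-1 + o\right)}{4} = \frac{1}{2} - \frac{\left(-1 + o\right) \left(-5 + J\right)}{4}$)
$j = \frac{7}{125}$ ($j = \left(\left(-1\right) 3 + 10\right) \frac{1}{125} = \left(-3 + 10\right) \frac{1}{125} = 7 \cdot \frac{1}{125} = \frac{7}{125} \approx 0.056$)
$\frac{j \left(-91 + 2\right)}{y{\left(297,-70 \right)}} = \frac{\frac{7}{125} \left(-91 + 2\right)}{- \frac{3}{4} + \frac{1}{4} \left(-70\right) + \frac{5}{4} \cdot 297 - \left(- \frac{35}{2}\right) 297} = \frac{\frac{7}{125} \left(-89\right)}{- \frac{3}{4} - \frac{35}{2} + \frac{1485}{4} + \frac{10395}{2}} = - \frac{623}{125 \cdot \frac{11101}{2}} = \left(- \frac{623}{125}\right) \frac{2}{11101} = - \frac{1246}{1387625}$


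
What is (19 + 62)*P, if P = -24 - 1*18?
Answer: -3402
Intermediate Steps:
P = -42 (P = -24 - 18 = -42)
(19 + 62)*P = (19 + 62)*(-42) = 81*(-42) = -3402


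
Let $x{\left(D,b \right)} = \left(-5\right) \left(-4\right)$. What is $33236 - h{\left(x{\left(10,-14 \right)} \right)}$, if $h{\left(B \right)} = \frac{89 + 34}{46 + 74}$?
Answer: $\frac{1329399}{40} \approx 33235.0$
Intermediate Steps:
$x{\left(D,b \right)} = 20$
$h{\left(B \right)} = \frac{41}{40}$ ($h{\left(B \right)} = \frac{123}{120} = 123 \cdot \frac{1}{120} = \frac{41}{40}$)
$33236 - h{\left(x{\left(10,-14 \right)} \right)} = 33236 - \frac{41}{40} = \frac{1329399}{40}$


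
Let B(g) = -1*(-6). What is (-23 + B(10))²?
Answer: 289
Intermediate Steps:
B(g) = 6
(-23 + B(10))² = (-23 + 6)² = (-17)² = 289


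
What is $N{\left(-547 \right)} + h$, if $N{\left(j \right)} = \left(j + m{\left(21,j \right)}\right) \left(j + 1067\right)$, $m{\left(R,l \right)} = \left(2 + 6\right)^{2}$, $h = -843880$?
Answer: $-1095040$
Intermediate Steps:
$m{\left(R,l \right)} = 64$ ($m{\left(R,l \right)} = 8^{2} = 64$)
$N{\left(j \right)} = \left(64 + j\right) \left(1067 + j\right)$ ($N{\left(j \right)} = \left(j + 64\right) \left(j + 1067\right) = \left(64 + j\right) \left(1067 + j\right)$)
$N{\left(-547 \right)} + h = \left(68288 + \left(-547\right)^{2} + 1131 \left(-547\right)\right) - 843880 = \left(68288 + 299209 - 618657\right) - 843880 = -251160 - 843880 = -1095040$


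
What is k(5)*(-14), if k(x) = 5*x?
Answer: -350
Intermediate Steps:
k(5)*(-14) = (5*5)*(-14) = 25*(-14) = -350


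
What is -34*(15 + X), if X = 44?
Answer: -2006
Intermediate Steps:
-34*(15 + X) = -34*(15 + 44) = -34*59 = -2006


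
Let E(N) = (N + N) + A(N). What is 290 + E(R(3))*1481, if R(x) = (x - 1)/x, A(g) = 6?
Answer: 33452/3 ≈ 11151.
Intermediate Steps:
R(x) = (-1 + x)/x
E(N) = 6 + 2*N (E(N) = (N + N) + 6 = 2*N + 6 = 6 + 2*N)
290 + E(R(3))*1481 = 290 + (6 + 2*((-1 + 3)/3))*1481 = 290 + (6 + 2*((⅓)*2))*1481 = 290 + (6 + 2*(⅔))*1481 = 290 + (6 + 4/3)*1481 = 290 + (22/3)*1481 = 290 + 32582/3 = 33452/3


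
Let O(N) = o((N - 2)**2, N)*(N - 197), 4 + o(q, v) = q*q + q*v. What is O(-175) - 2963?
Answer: -363080805227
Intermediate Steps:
o(q, v) = -4 + q**2 + q*v (o(q, v) = -4 + (q*q + q*v) = -4 + (q**2 + q*v) = -4 + q**2 + q*v)
O(N) = (-197 + N)*(-4 + (-2 + N)**4 + N*(-2 + N)**2) (O(N) = (-4 + ((N - 2)**2)**2 + (N - 2)**2*N)*(N - 197) = (-4 + ((-2 + N)**2)**2 + (-2 + N)**2*N)*(-197 + N) = (-4 + (-2 + N)**4 + N*(-2 + N)**2)*(-197 + N) = (-197 + N)*(-4 + (-2 + N)**4 + N*(-2 + N)**2))
O(-175) - 2963 = (-197 - 175)*(-4 + (-2 - 175)**4 - 175*(-2 - 175)**2) - 2963 = -372*(-4 + (-177)**4 - 175*(-177)**2) - 2963 = -372*(-4 + 981506241 - 175*31329) - 2963 = -372*(-4 + 981506241 - 5482575) - 2963 = -372*976023662 - 2963 = -363080802264 - 2963 = -363080805227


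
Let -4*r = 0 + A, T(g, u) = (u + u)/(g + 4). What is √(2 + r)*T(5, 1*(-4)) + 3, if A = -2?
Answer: 3 - 4*√10/9 ≈ 1.5945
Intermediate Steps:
T(g, u) = 2*u/(4 + g) (T(g, u) = (2*u)/(4 + g) = 2*u/(4 + g))
r = ½ (r = -(0 - 2)/4 = -¼*(-2) = ½ ≈ 0.50000)
√(2 + r)*T(5, 1*(-4)) + 3 = √(2 + ½)*(2*(1*(-4))/(4 + 5)) + 3 = √(5/2)*(2*(-4)/9) + 3 = (√10/2)*(2*(-4)*(⅑)) + 3 = (√10/2)*(-8/9) + 3 = -4*√10/9 + 3 = 3 - 4*√10/9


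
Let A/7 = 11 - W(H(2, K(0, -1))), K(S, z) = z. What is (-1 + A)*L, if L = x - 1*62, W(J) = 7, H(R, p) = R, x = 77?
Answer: 405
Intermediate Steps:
A = 28 (A = 7*(11 - 1*7) = 7*(11 - 7) = 7*4 = 28)
L = 15 (L = 77 - 1*62 = 77 - 62 = 15)
(-1 + A)*L = (-1 + 28)*15 = 27*15 = 405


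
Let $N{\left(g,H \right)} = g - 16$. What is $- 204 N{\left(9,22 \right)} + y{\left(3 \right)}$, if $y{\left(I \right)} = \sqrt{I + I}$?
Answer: $1428 + \sqrt{6} \approx 1430.4$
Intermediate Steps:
$N{\left(g,H \right)} = -16 + g$
$y{\left(I \right)} = \sqrt{2} \sqrt{I}$ ($y{\left(I \right)} = \sqrt{2 I} = \sqrt{2} \sqrt{I}$)
$- 204 N{\left(9,22 \right)} + y{\left(3 \right)} = - 204 \left(-16 + 9\right) + \sqrt{2} \sqrt{3} = \left(-204\right) \left(-7\right) + \sqrt{6} = 1428 + \sqrt{6}$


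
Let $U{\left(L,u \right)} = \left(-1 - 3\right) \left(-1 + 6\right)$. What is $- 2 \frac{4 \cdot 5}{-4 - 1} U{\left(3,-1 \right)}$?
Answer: $-160$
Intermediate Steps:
$U{\left(L,u \right)} = -20$ ($U{\left(L,u \right)} = \left(-4\right) 5 = -20$)
$- 2 \frac{4 \cdot 5}{-4 - 1} U{\left(3,-1 \right)} = - 2 \frac{4 \cdot 5}{-4 - 1} \left(-20\right) = - 2 \frac{20}{-5} \left(-20\right) = - 2 \cdot 20 \left(- \frac{1}{5}\right) \left(-20\right) = \left(-2\right) \left(-4\right) \left(-20\right) = 8 \left(-20\right) = -160$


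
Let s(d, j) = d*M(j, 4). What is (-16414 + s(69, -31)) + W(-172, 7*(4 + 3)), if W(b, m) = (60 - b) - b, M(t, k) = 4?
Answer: -15734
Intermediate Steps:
s(d, j) = 4*d (s(d, j) = d*4 = 4*d)
W(b, m) = 60 - 2*b
(-16414 + s(69, -31)) + W(-172, 7*(4 + 3)) = (-16414 + 4*69) + (60 - 2*(-172)) = (-16414 + 276) + (60 + 344) = -16138 + 404 = -15734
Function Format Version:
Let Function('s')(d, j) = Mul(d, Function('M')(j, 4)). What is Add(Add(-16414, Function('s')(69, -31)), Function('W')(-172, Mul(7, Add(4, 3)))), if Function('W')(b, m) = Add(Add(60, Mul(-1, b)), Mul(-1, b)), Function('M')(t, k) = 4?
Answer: -15734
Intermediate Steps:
Function('s')(d, j) = Mul(4, d) (Function('s')(d, j) = Mul(d, 4) = Mul(4, d))
Function('W')(b, m) = Add(60, Mul(-2, b))
Add(Add(-16414, Function('s')(69, -31)), Function('W')(-172, Mul(7, Add(4, 3)))) = Add(Add(-16414, Mul(4, 69)), Add(60, Mul(-2, -172))) = Add(Add(-16414, 276), Add(60, 344)) = Add(-16138, 404) = -15734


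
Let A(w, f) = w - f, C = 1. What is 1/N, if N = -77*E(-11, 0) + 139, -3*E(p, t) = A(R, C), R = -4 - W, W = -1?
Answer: 3/109 ≈ 0.027523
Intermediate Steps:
R = -3 (R = -4 - 1*(-1) = -4 + 1 = -3)
E(p, t) = 4/3 (E(p, t) = -(-3 - 1*1)/3 = -(-3 - 1)/3 = -⅓*(-4) = 4/3)
N = 109/3 (N = -77*4/3 + 139 = -308/3 + 139 = 109/3 ≈ 36.333)
1/N = 1/(109/3) = 3/109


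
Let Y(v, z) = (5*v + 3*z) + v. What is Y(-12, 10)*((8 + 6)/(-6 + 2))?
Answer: 147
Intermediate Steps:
Y(v, z) = 3*z + 6*v (Y(v, z) = (3*z + 5*v) + v = 3*z + 6*v)
Y(-12, 10)*((8 + 6)/(-6 + 2)) = (3*10 + 6*(-12))*((8 + 6)/(-6 + 2)) = (30 - 72)*(14/(-4)) = -588*(-1)/4 = -42*(-7/2) = 147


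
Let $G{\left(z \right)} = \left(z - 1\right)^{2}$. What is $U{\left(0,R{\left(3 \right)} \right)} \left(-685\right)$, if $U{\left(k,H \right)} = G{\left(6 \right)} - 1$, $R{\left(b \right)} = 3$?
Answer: $-16440$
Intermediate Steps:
$G{\left(z \right)} = \left(-1 + z\right)^{2}$
$U{\left(k,H \right)} = 24$ ($U{\left(k,H \right)} = \left(-1 + 6\right)^{2} - 1 = 5^{2} - 1 = 25 - 1 = 24$)
$U{\left(0,R{\left(3 \right)} \right)} \left(-685\right) = 24 \left(-685\right) = -16440$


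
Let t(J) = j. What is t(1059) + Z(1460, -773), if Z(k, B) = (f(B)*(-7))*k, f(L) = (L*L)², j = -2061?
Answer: -3648958057697081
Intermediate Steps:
t(J) = -2061
f(L) = L⁴ (f(L) = (L²)² = L⁴)
Z(k, B) = -7*k*B⁴ (Z(k, B) = (B⁴*(-7))*k = (-7*B⁴)*k = -7*k*B⁴)
t(1059) + Z(1460, -773) = -2061 - 7*1460*(-773)⁴ = -2061 - 7*1460*357040905841 = -2061 - 3648958057695020 = -3648958057697081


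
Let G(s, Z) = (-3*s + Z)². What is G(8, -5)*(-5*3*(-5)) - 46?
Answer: 63029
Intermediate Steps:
G(s, Z) = (Z - 3*s)²
G(8, -5)*(-5*3*(-5)) - 46 = (-5 - 3*8)²*(-5*3*(-5)) - 46 = (-5 - 24)²*(-15*(-5)) - 46 = (-29)²*75 - 46 = 841*75 - 46 = 63075 - 46 = 63029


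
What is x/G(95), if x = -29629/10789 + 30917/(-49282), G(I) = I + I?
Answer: -1793739891/101023664620 ≈ -0.017756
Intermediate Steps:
G(I) = 2*I
x = -1793739891/531703498 (x = -29629*1/10789 + 30917*(-1/49282) = -29629/10789 - 30917/49282 = -1793739891/531703498 ≈ -3.3736)
x/G(95) = -1793739891/(531703498*(2*95)) = -1793739891/531703498/190 = -1793739891/531703498*1/190 = -1793739891/101023664620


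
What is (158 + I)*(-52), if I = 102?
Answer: -13520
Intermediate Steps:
(158 + I)*(-52) = (158 + 102)*(-52) = 260*(-52) = -13520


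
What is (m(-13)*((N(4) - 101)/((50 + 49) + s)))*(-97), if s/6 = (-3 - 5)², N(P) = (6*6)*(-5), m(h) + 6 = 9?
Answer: 27257/161 ≈ 169.30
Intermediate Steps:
m(h) = 3 (m(h) = -6 + 9 = 3)
N(P) = -180 (N(P) = 36*(-5) = -180)
s = 384 (s = 6*(-3 - 5)² = 6*(-8)² = 6*64 = 384)
(m(-13)*((N(4) - 101)/((50 + 49) + s)))*(-97) = (3*((-180 - 101)/((50 + 49) + 384)))*(-97) = (3*(-281/(99 + 384)))*(-97) = (3*(-281/483))*(-97) = -281/161*(-97) = 27257/161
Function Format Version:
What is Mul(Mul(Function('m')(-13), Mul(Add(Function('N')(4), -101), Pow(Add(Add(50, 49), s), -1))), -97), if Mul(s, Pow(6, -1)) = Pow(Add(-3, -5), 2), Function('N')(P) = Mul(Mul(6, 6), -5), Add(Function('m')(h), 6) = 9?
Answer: Rational(27257, 161) ≈ 169.30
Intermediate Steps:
Function('m')(h) = 3 (Function('m')(h) = Add(-6, 9) = 3)
Function('N')(P) = -180 (Function('N')(P) = Mul(36, -5) = -180)
s = 384 (s = Mul(6, Pow(Add(-3, -5), 2)) = Mul(6, Pow(-8, 2)) = Mul(6, 64) = 384)
Mul(Mul(Function('m')(-13), Mul(Add(Function('N')(4), -101), Pow(Add(Add(50, 49), s), -1))), -97) = Mul(Mul(3, Mul(Add(-180, -101), Pow(Add(Add(50, 49), 384), -1))), -97) = Mul(Mul(3, Mul(-281, Pow(Add(99, 384), -1))), -97) = Mul(Mul(3, Mul(-281, Pow(483, -1))), -97) = Mul(Mul(3, Mul(-281, Rational(1, 483))), -97) = Mul(Mul(3, Rational(-281, 483)), -97) = Mul(Rational(-281, 161), -97) = Rational(27257, 161)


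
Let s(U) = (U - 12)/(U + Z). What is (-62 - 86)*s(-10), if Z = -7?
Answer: -3256/17 ≈ -191.53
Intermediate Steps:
s(U) = (-12 + U)/(-7 + U) (s(U) = (U - 12)/(U - 7) = (-12 + U)/(-7 + U))
(-62 - 86)*s(-10) = (-62 - 86)*((-12 - 10)/(-7 - 10)) = -148*(-22)/(-17) = -(-148)*(-22)/17 = -148*22/17 = -3256/17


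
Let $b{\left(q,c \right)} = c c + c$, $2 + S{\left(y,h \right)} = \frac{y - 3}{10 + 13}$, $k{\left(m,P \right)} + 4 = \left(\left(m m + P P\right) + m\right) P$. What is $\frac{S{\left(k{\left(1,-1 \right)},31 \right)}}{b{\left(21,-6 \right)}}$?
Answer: $- \frac{28}{345} \approx -0.081159$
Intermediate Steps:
$k{\left(m,P \right)} = -4 + P \left(m + P^{2} + m^{2}\right)$ ($k{\left(m,P \right)} = -4 + \left(\left(m m + P P\right) + m\right) P = -4 + \left(\left(m^{2} + P^{2}\right) + m\right) P = -4 + \left(\left(P^{2} + m^{2}\right) + m\right) P = -4 + \left(m + P^{2} + m^{2}\right) P = -4 + P \left(m + P^{2} + m^{2}\right)$)
$S{\left(y,h \right)} = - \frac{49}{23} + \frac{y}{23}$ ($S{\left(y,h \right)} = -2 + \frac{y - 3}{10 + 13} = -2 + \frac{-3 + y}{23} = -2 + \left(-3 + y\right) \frac{1}{23} = -2 + \left(- \frac{3}{23} + \frac{y}{23}\right) = - \frac{49}{23} + \frac{y}{23}$)
$b{\left(q,c \right)} = c + c^{2}$ ($b{\left(q,c \right)} = c^{2} + c = c + c^{2}$)
$\frac{S{\left(k{\left(1,-1 \right)},31 \right)}}{b{\left(21,-6 \right)}} = \frac{- \frac{49}{23} + \frac{-4 + \left(-1\right)^{3} - 1 - 1^{2}}{23}}{\left(-6\right) \left(1 - 6\right)} = \frac{- \frac{49}{23} + \frac{-4 - 1 - 1 - 1}{23}}{\left(-6\right) \left(-5\right)} = \frac{- \frac{49}{23} + \frac{-4 - 1 - 1 - 1}{23}}{30} = \left(- \frac{49}{23} + \frac{1}{23} \left(-7\right)\right) \frac{1}{30} = \left(- \frac{49}{23} - \frac{7}{23}\right) \frac{1}{30} = \left(- \frac{56}{23}\right) \frac{1}{30} = - \frac{28}{345}$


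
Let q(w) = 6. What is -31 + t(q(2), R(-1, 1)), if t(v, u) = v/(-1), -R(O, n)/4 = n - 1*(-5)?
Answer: -37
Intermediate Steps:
R(O, n) = -20 - 4*n (R(O, n) = -4*(n - 1*(-5)) = -4*(n + 5) = -4*(5 + n) = -20 - 4*n)
t(v, u) = -v (t(v, u) = v*(-1) = -v)
-31 + t(q(2), R(-1, 1)) = -31 - 1*6 = -31 - 6 = -37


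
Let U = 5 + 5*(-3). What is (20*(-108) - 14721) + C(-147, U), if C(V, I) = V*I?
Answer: -15411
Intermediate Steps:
U = -10 (U = 5 - 15 = -10)
C(V, I) = I*V
(20*(-108) - 14721) + C(-147, U) = (20*(-108) - 14721) - 10*(-147) = (-2160 - 14721) + 1470 = -16881 + 1470 = -15411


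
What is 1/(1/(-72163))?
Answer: -72163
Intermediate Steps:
1/(1/(-72163)) = 1/(-1/72163) = -72163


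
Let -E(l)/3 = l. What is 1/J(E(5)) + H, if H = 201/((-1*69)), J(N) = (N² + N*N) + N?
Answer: -29122/10005 ≈ -2.9107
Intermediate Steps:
E(l) = -3*l
J(N) = N + 2*N² (J(N) = (N² + N²) + N = 2*N² + N = N + 2*N²)
H = -67/23 (H = 201/(-69) = 201*(-1/69) = -67/23 ≈ -2.9130)
1/J(E(5)) + H = 1/((-3*5)*(1 + 2*(-3*5))) - 67/23 = 1/(-15*(1 + 2*(-15))) - 67/23 = 1/(-15*(1 - 30)) - 67/23 = 1/(-15*(-29)) - 67/23 = 1/435 - 67/23 = -29122/10005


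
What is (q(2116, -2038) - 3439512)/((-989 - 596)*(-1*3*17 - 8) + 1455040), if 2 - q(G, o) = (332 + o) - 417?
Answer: -3437387/1548555 ≈ -2.2197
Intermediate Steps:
q(G, o) = 87 - o (q(G, o) = 2 - ((332 + o) - 417) = 2 - (-85 + o) = 2 + (85 - o) = 87 - o)
(q(2116, -2038) - 3439512)/((-989 - 596)*(-1*3*17 - 8) + 1455040) = ((87 - 1*(-2038)) - 3439512)/((-989 - 596)*(-1*3*17 - 8) + 1455040) = ((87 + 2038) - 3439512)/(-1585*(-3*17 - 8) + 1455040) = (2125 - 3439512)/(-1585*(-51 - 8) + 1455040) = -3437387/(-1585*(-59) + 1455040) = -3437387/(93515 + 1455040) = -3437387/1548555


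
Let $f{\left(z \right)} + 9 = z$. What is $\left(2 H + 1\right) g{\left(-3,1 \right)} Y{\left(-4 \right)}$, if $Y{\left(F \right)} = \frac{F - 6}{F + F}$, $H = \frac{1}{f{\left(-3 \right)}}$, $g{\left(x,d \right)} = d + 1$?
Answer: $\frac{25}{12} \approx 2.0833$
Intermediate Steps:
$f{\left(z \right)} = -9 + z$
$g{\left(x,d \right)} = 1 + d$
$H = - \frac{1}{12}$ ($H = \frac{1}{-9 - 3} = \frac{1}{-12} = - \frac{1}{12} \approx -0.083333$)
$Y{\left(F \right)} = \frac{-6 + F}{2 F}$
$\left(2 H + 1\right) g{\left(-3,1 \right)} Y{\left(-4 \right)} = \left(2 \left(- \frac{1}{12}\right) + 1\right) \left(1 + 1\right) \frac{-6 - 4}{2 \left(-4\right)} = \left(- \frac{1}{6} + 1\right) 2 \cdot \frac{1}{2} \left(- \frac{1}{4}\right) \left(-10\right) = \frac{5}{6} \cdot 2 \cdot \frac{5}{4} = \frac{5}{3} \cdot \frac{5}{4} = \frac{25}{12}$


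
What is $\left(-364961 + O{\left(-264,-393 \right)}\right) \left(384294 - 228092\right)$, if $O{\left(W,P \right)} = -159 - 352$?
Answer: $-57087457344$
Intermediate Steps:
$O{\left(W,P \right)} = -511$ ($O{\left(W,P \right)} = -159 - 352 = -511$)
$\left(-364961 + O{\left(-264,-393 \right)}\right) \left(384294 - 228092\right) = \left(-364961 - 511\right) \left(384294 - 228092\right) = - 365472 \left(384294 - 228092\right) = \left(-365472\right) 156202 = -57087457344$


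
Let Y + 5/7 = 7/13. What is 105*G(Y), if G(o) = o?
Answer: -240/13 ≈ -18.462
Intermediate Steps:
Y = -16/91 (Y = -5/7 + 7/13 = -16/91 ≈ -0.17582)
105*G(Y) = 105*(-16/91) = -240/13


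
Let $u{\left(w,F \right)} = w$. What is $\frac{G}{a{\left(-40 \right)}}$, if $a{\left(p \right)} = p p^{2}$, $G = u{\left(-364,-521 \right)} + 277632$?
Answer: $- \frac{69317}{16000} \approx -4.3323$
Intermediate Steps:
$G = 277268$ ($G = -364 + 277632 = 277268$)
$a{\left(p \right)} = p^{3}$
$\frac{G}{a{\left(-40 \right)}} = \frac{277268}{\left(-40\right)^{3}} = \frac{277268}{-64000} = 277268 \left(- \frac{1}{64000}\right) = - \frac{69317}{16000}$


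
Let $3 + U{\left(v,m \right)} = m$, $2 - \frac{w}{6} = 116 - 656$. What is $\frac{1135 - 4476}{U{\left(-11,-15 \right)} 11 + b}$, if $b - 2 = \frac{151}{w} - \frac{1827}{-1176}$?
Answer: $\frac{152109048}{8850643} \approx 17.186$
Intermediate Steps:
$w = 3252$ ($w = 12 - 6 \left(116 - 656\right) = 12 - -3240 = 12 + 3240 = 3252$)
$U{\left(v,m \right)} = -3 + m$
$b = \frac{163901}{45528}$ ($b = 2 + \left(\frac{151}{3252} - \frac{1827}{-1176}\right) = 2 + \left(151 \cdot \frac{1}{3252} - - \frac{87}{56}\right) = 2 + \left(\frac{151}{3252} + \frac{87}{56}\right) = 2 + \frac{72845}{45528} = \frac{163901}{45528} \approx 3.6$)
$\frac{1135 - 4476}{U{\left(-11,-15 \right)} 11 + b} = \frac{1135 - 4476}{\left(-3 - 15\right) 11 + \frac{163901}{45528}} = - \frac{3341}{\left(-18\right) 11 + \frac{163901}{45528}} = - \frac{3341}{-198 + \frac{163901}{45528}} = - \frac{3341}{- \frac{8850643}{45528}} = \left(-3341\right) \left(- \frac{45528}{8850643}\right) = \frac{152109048}{8850643}$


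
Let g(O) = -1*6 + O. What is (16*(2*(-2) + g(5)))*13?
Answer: -1040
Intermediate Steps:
g(O) = -6 + O
(16*(2*(-2) + g(5)))*13 = (16*(2*(-2) + (-6 + 5)))*13 = (16*(-4 - 1))*13 = (16*(-5))*13 = -80*13 = -1040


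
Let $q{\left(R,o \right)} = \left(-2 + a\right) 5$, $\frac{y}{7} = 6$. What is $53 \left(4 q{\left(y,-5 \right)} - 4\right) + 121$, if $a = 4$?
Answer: $2029$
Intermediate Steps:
$y = 42$ ($y = 7 \cdot 6 = 42$)
$q{\left(R,o \right)} = 10$ ($q{\left(R,o \right)} = \left(-2 + 4\right) 5 = 2 \cdot 5 = 10$)
$53 \left(4 q{\left(y,-5 \right)} - 4\right) + 121 = 53 \left(4 \cdot 10 - 4\right) + 121 = 53 \left(40 - 4\right) + 121 = 53 \cdot 36 + 121 = 1908 + 121 = 2029$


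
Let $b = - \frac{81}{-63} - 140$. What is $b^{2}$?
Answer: $\frac{942841}{49} \approx 19242.0$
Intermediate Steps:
$b = - \frac{971}{7}$ ($b = \left(-81\right) \left(- \frac{1}{63}\right) - 140 = \frac{9}{7} - 140 = - \frac{971}{7} \approx -138.71$)
$b^{2} = \left(- \frac{971}{7}\right)^{2} = \frac{942841}{49}$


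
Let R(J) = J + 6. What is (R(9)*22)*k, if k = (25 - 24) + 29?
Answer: 9900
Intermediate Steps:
R(J) = 6 + J
k = 30 (k = 1 + 29 = 30)
(R(9)*22)*k = ((6 + 9)*22)*30 = (15*22)*30 = 330*30 = 9900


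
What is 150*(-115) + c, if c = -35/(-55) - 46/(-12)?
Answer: -1138205/66 ≈ -17246.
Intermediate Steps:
c = 295/66 (c = -35*(-1/55) - 46*(-1/12) = 7/11 + 23/6 = 295/66 ≈ 4.4697)
150*(-115) + c = 150*(-115) + 295/66 = -17250 + 295/66 = -1138205/66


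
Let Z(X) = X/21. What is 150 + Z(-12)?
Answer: 1046/7 ≈ 149.43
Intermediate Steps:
Z(X) = X/21 (Z(X) = X*(1/21) = X/21)
150 + Z(-12) = 150 + (1/21)*(-12) = 150 - 4/7 = 1046/7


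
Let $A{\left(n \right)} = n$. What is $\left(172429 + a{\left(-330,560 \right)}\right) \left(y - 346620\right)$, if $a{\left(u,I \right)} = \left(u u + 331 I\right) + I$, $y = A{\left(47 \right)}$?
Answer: $-161935887677$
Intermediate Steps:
$y = 47$
$a{\left(u,I \right)} = u^{2} + 332 I$ ($a{\left(u,I \right)} = \left(u^{2} + 331 I\right) + I = u^{2} + 332 I$)
$\left(172429 + a{\left(-330,560 \right)}\right) \left(y - 346620\right) = \left(172429 + \left(\left(-330\right)^{2} + 332 \cdot 560\right)\right) \left(47 - 346620\right) = \left(172429 + \left(108900 + 185920\right)\right) \left(-346573\right) = \left(172429 + 294820\right) \left(-346573\right) = 467249 \left(-346573\right) = -161935887677$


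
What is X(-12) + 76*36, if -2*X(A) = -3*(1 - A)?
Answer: 5511/2 ≈ 2755.5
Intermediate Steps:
X(A) = 3/2 - 3*A/2 (X(A) = -(-3)*(1 - A)/2 = -(-3 + 3*A)/2 = 3/2 - 3*A/2)
X(-12) + 76*36 = (3/2 - 3/2*(-12)) + 76*36 = (3/2 + 18) + 2736 = 39/2 + 2736 = 5511/2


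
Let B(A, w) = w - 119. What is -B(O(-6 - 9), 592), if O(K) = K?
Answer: -473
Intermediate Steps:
B(A, w) = -119 + w
-B(O(-6 - 9), 592) = -(-119 + 592) = -1*473 = -473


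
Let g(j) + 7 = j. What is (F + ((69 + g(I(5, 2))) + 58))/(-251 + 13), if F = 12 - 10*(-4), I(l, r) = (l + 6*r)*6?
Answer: -137/119 ≈ -1.1513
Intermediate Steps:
I(l, r) = 6*l + 36*r
g(j) = -7 + j
F = 52 (F = 12 + 40 = 52)
(F + ((69 + g(I(5, 2))) + 58))/(-251 + 13) = (52 + ((69 + (-7 + (6*5 + 36*2))) + 58))/(-251 + 13) = (52 + ((69 + (-7 + (30 + 72))) + 58))/(-238) = (52 + ((69 + (-7 + 102)) + 58))*(-1/238) = (52 + ((69 + 95) + 58))*(-1/238) = (52 + (164 + 58))*(-1/238) = (52 + 222)*(-1/238) = 274*(-1/238) = -137/119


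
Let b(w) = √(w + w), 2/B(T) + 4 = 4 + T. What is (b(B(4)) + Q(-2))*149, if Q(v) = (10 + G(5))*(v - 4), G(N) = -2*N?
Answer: 149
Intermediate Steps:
Q(v) = 0 (Q(v) = (10 - 2*5)*(v - 4) = (10 - 10)*(-4 + v) = 0*(-4 + v) = 0)
B(T) = 2/T (B(T) = 2/(-4 + (4 + T)) = 2/T)
b(w) = √2*√w (b(w) = √(2*w) = √2*√w)
(b(B(4)) + Q(-2))*149 = (√2*√(2/4) + 0)*149 = (√2*√(2*(¼)) + 0)*149 = (√2*√(½) + 0)*149 = (√2*(√2/2) + 0)*149 = (1 + 0)*149 = 1*149 = 149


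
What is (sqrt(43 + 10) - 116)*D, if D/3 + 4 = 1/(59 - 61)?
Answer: 1566 - 27*sqrt(53)/2 ≈ 1467.7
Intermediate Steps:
D = -27/2 (D = -12 + 3/(59 - 61) = -12 + 3/(-2) = -12 + 3*(-1/2) = -12 - 3/2 = -27/2 ≈ -13.500)
(sqrt(43 + 10) - 116)*D = (sqrt(43 + 10) - 116)*(-27/2) = (sqrt(53) - 116)*(-27/2) = (-116 + sqrt(53))*(-27/2) = 1566 - 27*sqrt(53)/2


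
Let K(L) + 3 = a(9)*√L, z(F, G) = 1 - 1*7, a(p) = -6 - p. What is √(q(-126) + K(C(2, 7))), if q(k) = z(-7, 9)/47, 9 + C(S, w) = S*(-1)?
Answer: √(-6909 - 33135*I*√11)/47 ≈ 4.8332 - 5.1466*I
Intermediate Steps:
C(S, w) = -9 - S (C(S, w) = -9 + S*(-1) = -9 - S)
z(F, G) = -6 (z(F, G) = 1 - 7 = -6)
K(L) = -3 - 15*√L (K(L) = -3 + (-6 - 1*9)*√L = -3 + (-6 - 9)*√L = -3 - 15*√L)
q(k) = -6/47
√(q(-126) + K(C(2, 7))) = √(-6/47 + (-3 - 15*√(-9 - 1*2))) = √(-6/47 + (-3 - 15*√(-9 - 2))) = √(-6/47 + (-3 - 15*I*√11)) = √(-147/47 - 15*I*√11)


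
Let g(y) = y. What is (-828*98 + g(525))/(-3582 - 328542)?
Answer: 26873/110708 ≈ 0.24274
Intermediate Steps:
(-828*98 + g(525))/(-3582 - 328542) = (-828*98 + 525)/(-3582 - 328542) = (-81144 + 525)/(-332124) = -80619*(-1/332124) = 26873/110708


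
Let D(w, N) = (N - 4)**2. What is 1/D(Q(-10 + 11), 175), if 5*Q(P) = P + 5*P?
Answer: 1/29241 ≈ 3.4199e-5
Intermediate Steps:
Q(P) = 6*P/5 (Q(P) = (P + 5*P)/5 = (6*P)/5 = 6*P/5)
D(w, N) = (-4 + N)**2
1/D(Q(-10 + 11), 175) = 1/((-4 + 175)**2) = 1/(171**2) = 1/29241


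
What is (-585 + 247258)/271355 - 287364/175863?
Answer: -1647476401/2272443065 ≈ -0.72498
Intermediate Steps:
(-585 + 247258)/271355 - 287364/175863 = 246673*(1/271355) - 287364*1/175863 = 35239/38765 - 95788/58621 = -1647476401/2272443065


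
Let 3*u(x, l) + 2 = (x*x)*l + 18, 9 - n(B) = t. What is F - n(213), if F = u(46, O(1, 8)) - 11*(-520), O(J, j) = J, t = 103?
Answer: 19574/3 ≈ 6524.7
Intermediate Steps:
n(B) = -94 (n(B) = 9 - 1*103 = 9 - 103 = -94)
u(x, l) = 16/3 + l*x²/3 (u(x, l) = -⅔ + ((x*x)*l + 18)/3 = -⅔ + (x²*l + 18)/3 = -⅔ + (l*x² + 18)/3 = -⅔ + (18 + l*x²)/3 = -⅔ + (6 + l*x²/3) = 16/3 + l*x²/3)
F = 19292/3 (F = (16/3 + (⅓)*1*46²) - 11*(-520) = (16/3 + (⅓)*1*2116) - 1*(-5720) = (16/3 + 2116/3) + 5720 = 2132/3 + 5720 = 19292/3 ≈ 6430.7)
F - n(213) = 19292/3 - 1*(-94) = 19292/3 + 94 = 19574/3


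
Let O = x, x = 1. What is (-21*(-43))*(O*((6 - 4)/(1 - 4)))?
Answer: -602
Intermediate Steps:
O = 1
(-21*(-43))*(O*((6 - 4)/(1 - 4))) = (-21*(-43))*(1*((6 - 4)/(1 - 4))) = 903*(1*(2/(-3))) = 903*(1*(2*(-⅓))) = 903*(1*(-⅔)) = 903*(-⅔) = -602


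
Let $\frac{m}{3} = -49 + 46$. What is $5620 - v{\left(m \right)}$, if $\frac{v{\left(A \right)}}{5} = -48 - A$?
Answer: $5815$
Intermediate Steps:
$m = -9$ ($m = 3 \left(-49 + 46\right) = 3 \left(-3\right) = -9$)
$v{\left(A \right)} = -240 - 5 A$ ($v{\left(A \right)} = 5 \left(-48 - A\right) = -240 - 5 A$)
$5620 - v{\left(m \right)} = 5620 - \left(-240 - -45\right) = 5620 - \left(-240 + 45\right) = 5620 - -195 = 5620 + 195 = 5815$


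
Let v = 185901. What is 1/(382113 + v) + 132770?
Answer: 75415218781/568014 ≈ 1.3277e+5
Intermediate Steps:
1/(382113 + v) + 132770 = 1/(382113 + 185901) + 132770 = 1/568014 + 132770 = 75415218781/568014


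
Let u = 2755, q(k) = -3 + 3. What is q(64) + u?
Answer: 2755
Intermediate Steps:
q(k) = 0
q(64) + u = 0 + 2755 = 2755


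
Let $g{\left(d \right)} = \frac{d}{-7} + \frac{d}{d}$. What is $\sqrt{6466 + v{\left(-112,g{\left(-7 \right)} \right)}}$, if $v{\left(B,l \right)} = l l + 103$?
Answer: $\sqrt{6573} \approx 81.074$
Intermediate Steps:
$g{\left(d \right)} = 1 - \frac{d}{7}$ ($g{\left(d \right)} = d \left(- \frac{1}{7}\right) + 1 = - \frac{d}{7} + 1 = 1 - \frac{d}{7}$)
$v{\left(B,l \right)} = 103 + l^{2}$ ($v{\left(B,l \right)} = l^{2} + 103 = 103 + l^{2}$)
$\sqrt{6466 + v{\left(-112,g{\left(-7 \right)} \right)}} = \sqrt{6466 + \left(103 + \left(1 - -1\right)^{2}\right)} = \sqrt{6466 + \left(103 + \left(1 + 1\right)^{2}\right)} = \sqrt{6466 + \left(103 + 2^{2}\right)} = \sqrt{6466 + \left(103 + 4\right)} = \sqrt{6466 + 107} = \sqrt{6573}$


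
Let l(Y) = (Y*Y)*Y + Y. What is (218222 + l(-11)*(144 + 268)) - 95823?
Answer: -430505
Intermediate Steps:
l(Y) = Y + Y³ (l(Y) = Y²*Y + Y = Y³ + Y = Y + Y³)
(218222 + l(-11)*(144 + 268)) - 95823 = (218222 + (-11 + (-11)³)*(144 + 268)) - 95823 = (218222 + (-11 - 1331)*412) - 95823 = (218222 - 1342*412) - 95823 = (218222 - 552904) - 95823 = -334682 - 95823 = -430505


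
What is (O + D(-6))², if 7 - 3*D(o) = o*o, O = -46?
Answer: 27889/9 ≈ 3098.8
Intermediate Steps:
D(o) = 7/3 - o²/3 (D(o) = 7/3 - o*o/3 = 7/3 - o²/3)
(O + D(-6))² = (-46 + (7/3 - ⅓*(-6)²))² = (-46 + (7/3 - ⅓*36))² = (-46 + (7/3 - 12))² = (-46 - 29/3)² = (-167/3)² = 27889/9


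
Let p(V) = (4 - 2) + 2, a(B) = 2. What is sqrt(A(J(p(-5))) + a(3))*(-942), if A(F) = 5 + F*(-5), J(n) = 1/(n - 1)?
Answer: -1256*sqrt(3) ≈ -2175.5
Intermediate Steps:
p(V) = 4 (p(V) = 2 + 2 = 4)
J(n) = 1/(-1 + n)
A(F) = 5 - 5*F
sqrt(A(J(p(-5))) + a(3))*(-942) = sqrt((5 - 5/(-1 + 4)) + 2)*(-942) = sqrt((5 - 5/3) + 2)*(-942) = sqrt(10/3 + 2)*(-942) = sqrt(16/3)*(-942) = (4*sqrt(3)/3)*(-942) = -1256*sqrt(3)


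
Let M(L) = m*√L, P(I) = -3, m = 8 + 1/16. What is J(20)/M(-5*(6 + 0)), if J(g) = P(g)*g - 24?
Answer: 224*I*√30/645 ≈ 1.9022*I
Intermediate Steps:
m = 129/16 (m = 8 + 1/16 = 129/16 ≈ 8.0625)
M(L) = 129*√L/16
J(g) = -24 - 3*g (J(g) = -3*g - 24 = -24 - 3*g)
J(20)/M(-5*(6 + 0)) = (-24 - 3*20)/((129*√(-5*(6 + 0))/16)) = (-24 - 60)/((129*√(-5*6)/16)) = -84*(-8*I*√30/1935) = -(-224)*I*√30/645 = 224*I*√30/645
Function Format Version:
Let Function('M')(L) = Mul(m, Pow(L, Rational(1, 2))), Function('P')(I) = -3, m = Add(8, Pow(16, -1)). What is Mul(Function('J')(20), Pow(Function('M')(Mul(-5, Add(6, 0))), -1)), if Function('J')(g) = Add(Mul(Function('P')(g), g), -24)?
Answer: Mul(Rational(224, 645), I, Pow(30, Rational(1, 2))) ≈ Mul(1.9022, I)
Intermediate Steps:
m = Rational(129, 16) (m = Add(8, Rational(1, 16)) = Rational(129, 16) ≈ 8.0625)
Function('M')(L) = Mul(Rational(129, 16), Pow(L, Rational(1, 2)))
Function('J')(g) = Add(-24, Mul(-3, g)) (Function('J')(g) = Add(Mul(-3, g), -24) = Add(-24, Mul(-3, g)))
Mul(Function('J')(20), Pow(Function('M')(Mul(-5, Add(6, 0))), -1)) = Mul(Add(-24, Mul(-3, 20)), Pow(Mul(Rational(129, 16), Pow(Mul(-5, Add(6, 0)), Rational(1, 2))), -1)) = Mul(Add(-24, -60), Pow(Mul(Rational(129, 16), Pow(Mul(-5, 6), Rational(1, 2))), -1)) = Mul(-84, Pow(Mul(Rational(129, 16), Pow(-30, Rational(1, 2))), -1)) = Mul(-84, Pow(Mul(Rational(129, 16), Mul(I, Pow(30, Rational(1, 2)))), -1)) = Mul(-84, Pow(Mul(Rational(129, 16), I, Pow(30, Rational(1, 2))), -1)) = Mul(-84, Mul(Rational(-8, 1935), I, Pow(30, Rational(1, 2)))) = Mul(Rational(224, 645), I, Pow(30, Rational(1, 2)))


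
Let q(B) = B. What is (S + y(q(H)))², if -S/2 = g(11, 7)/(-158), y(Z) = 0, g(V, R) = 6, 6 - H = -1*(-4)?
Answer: 36/6241 ≈ 0.0057683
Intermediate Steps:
H = 2 (H = 6 - (-1)*(-4) = 6 - 1*4 = 6 - 4 = 2)
S = 6/79 (S = -12/(-158) = -12*(-1)/158 = -2*(-3/79) = 6/79 ≈ 0.075949)
(S + y(q(H)))² = (6/79 + 0)² = (6/79)² = 36/6241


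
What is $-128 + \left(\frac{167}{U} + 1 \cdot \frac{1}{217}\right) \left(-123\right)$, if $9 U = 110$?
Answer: $- \frac{43185463}{23870} \approx -1809.2$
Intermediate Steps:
$U = \frac{110}{9}$ ($U = \frac{1}{9} \cdot 110 = \frac{110}{9} \approx 12.222$)
$-128 + \left(\frac{167}{U} + 1 \cdot \frac{1}{217}\right) \left(-123\right) = -128 + \left(\frac{167}{\frac{110}{9}} + 1 \cdot \frac{1}{217}\right) \left(-123\right) = -128 + \left(167 \cdot \frac{9}{110} + 1 \cdot \frac{1}{217}\right) \left(-123\right) = -128 + \left(\frac{1503}{110} + \frac{1}{217}\right) \left(-123\right) = -128 + \frac{326261}{23870} \left(-123\right) = -128 - \frac{40130103}{23870} = - \frac{43185463}{23870}$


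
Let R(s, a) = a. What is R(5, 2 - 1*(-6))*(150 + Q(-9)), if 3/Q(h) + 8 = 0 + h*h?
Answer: 87624/73 ≈ 1200.3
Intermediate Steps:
Q(h) = 3/(-8 + h**2) (Q(h) = 3/(-8 + (0 + h*h)) = 3/(-8 + (0 + h**2)) = 3/(-8 + h**2))
R(5, 2 - 1*(-6))*(150 + Q(-9)) = (2 - 1*(-6))*(150 + 3/(-8 + (-9)**2)) = (2 + 6)*(150 + 3/(-8 + 81)) = 8*(150 + 3/73) = 8*(10953/73) = 87624/73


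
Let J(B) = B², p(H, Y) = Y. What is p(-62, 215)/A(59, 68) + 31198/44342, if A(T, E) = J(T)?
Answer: 59066884/77177251 ≈ 0.76534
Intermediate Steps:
A(T, E) = T²
p(-62, 215)/A(59, 68) + 31198/44342 = 215/(59²) + 31198/44342 = 215/3481 + 31198*(1/44342) = 215*(1/3481) + 15599/22171 = 215/3481 + 15599/22171 = 59066884/77177251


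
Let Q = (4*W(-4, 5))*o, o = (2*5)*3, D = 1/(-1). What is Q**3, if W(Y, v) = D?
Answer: -1728000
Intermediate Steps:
D = -1
o = 30 (o = 10*3 = 30)
W(Y, v) = -1
Q = -120 (Q = (4*(-1))*30 = -4*30 = -120)
Q**3 = (-120)**3 = -1728000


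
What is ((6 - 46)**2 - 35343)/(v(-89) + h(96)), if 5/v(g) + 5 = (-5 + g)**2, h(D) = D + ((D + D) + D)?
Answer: -297984433/3391109 ≈ -87.872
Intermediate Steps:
h(D) = 4*D (h(D) = D + (2*D + D) = D + 3*D = 4*D)
v(g) = 5/(-5 + (-5 + g)**2)
((6 - 46)**2 - 35343)/(v(-89) + h(96)) = ((6 - 46)**2 - 35343)/(5/(-5 + (-5 - 89)**2) + 4*96) = ((-40)**2 - 35343)/(5/(-5 + (-94)**2) + 384) = (1600 - 35343)/(5/(-5 + 8836) + 384) = -33743/(5/8831 + 384) = -33743/3391109/8831 = -33743*8831/3391109 = -297984433/3391109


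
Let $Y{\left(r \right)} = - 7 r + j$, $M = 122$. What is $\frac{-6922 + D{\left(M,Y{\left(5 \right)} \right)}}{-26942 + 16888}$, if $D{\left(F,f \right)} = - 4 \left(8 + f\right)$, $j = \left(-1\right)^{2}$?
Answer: $\frac{3409}{5027} \approx 0.67814$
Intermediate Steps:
$j = 1$
$Y{\left(r \right)} = 1 - 7 r$ ($Y{\left(r \right)} = - 7 r + 1 = 1 - 7 r$)
$D{\left(F,f \right)} = -32 - 4 f$
$\frac{-6922 + D{\left(M,Y{\left(5 \right)} \right)}}{-26942 + 16888} = \frac{-6922 - \left(32 + 4 \left(1 - 35\right)\right)}{-26942 + 16888} = \frac{-6922 - \left(32 + 4 \left(1 - 35\right)\right)}{-10054} = \left(-6922 - -104\right) \left(- \frac{1}{10054}\right) = \left(-6922 + \left(-32 + 136\right)\right) \left(- \frac{1}{10054}\right) = \left(-6922 + 104\right) \left(- \frac{1}{10054}\right) = \left(-6818\right) \left(- \frac{1}{10054}\right) = \frac{3409}{5027}$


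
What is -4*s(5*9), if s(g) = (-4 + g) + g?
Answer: -344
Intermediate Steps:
s(g) = -4 + 2*g
-4*s(5*9) = -4*(-4 + 2*(5*9)) = -4*(-4 + 2*45) = -4*(-4 + 90) = -4*86 = -344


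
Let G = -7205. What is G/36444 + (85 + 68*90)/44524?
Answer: -5916275/101414541 ≈ -0.058338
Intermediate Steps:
G/36444 + (85 + 68*90)/44524 = -7205/36444 + (85 + 68*90)/44524 = -7205*1/36444 + (85 + 6120)*(1/44524) = -7205/36444 + 6205*(1/44524) = -7205/36444 + 6205/44524 = -5916275/101414541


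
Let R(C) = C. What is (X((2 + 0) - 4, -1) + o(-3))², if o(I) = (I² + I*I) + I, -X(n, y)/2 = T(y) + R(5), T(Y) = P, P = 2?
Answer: 1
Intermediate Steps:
T(Y) = 2
X(n, y) = -14 (X(n, y) = -2*(2 + 5) = -2*7 = -14)
o(I) = I + 2*I² (o(I) = (I² + I²) + I = 2*I² + I = I + 2*I²)
(X((2 + 0) - 4, -1) + o(-3))² = (-14 - 3*(1 + 2*(-3)))² = (-14 - 3*(1 - 6))² = (-14 - 3*(-5))² = (-14 + 15)² = 1² = 1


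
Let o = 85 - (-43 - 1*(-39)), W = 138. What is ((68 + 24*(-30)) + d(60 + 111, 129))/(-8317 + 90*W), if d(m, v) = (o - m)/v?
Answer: -84190/529287 ≈ -0.15906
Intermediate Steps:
o = 89 (o = 85 - (-43 + 39) = 85 - 1*(-4) = 85 + 4 = 89)
d(m, v) = (89 - m)/v
((68 + 24*(-30)) + d(60 + 111, 129))/(-8317 + 90*W) = ((68 + 24*(-30)) + (89 - (60 + 111))/129)/(-8317 + 90*138) = ((68 - 720) + (89 - 1*171)/129)/(-8317 + 12420) = (-652 + (89 - 171)/129)/4103 = (-652 + (1/129)*(-82))*(1/4103) = (-652 - 82/129)*(1/4103) = -84190/129*1/4103 = -84190/529287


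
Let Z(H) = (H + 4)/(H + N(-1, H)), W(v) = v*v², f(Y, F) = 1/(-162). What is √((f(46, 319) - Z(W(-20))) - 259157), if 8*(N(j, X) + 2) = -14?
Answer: I*√86063033733299990/576270 ≈ 509.08*I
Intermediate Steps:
f(Y, F) = -1/162
N(j, X) = -15/4 (N(j, X) = -2 + (⅛)*(-14) = -2 - 7/4 = -15/4)
W(v) = v³
Z(H) = (4 + H)/(-15/4 + H) (Z(H) = (H + 4)/(H - 15/4) = (4 + H)/(-15/4 + H))
√((f(46, 319) - Z(W(-20))) - 259157) = √((-1/162 - 4*(4 + (-20)³)/(-15 + 4*(-20)³)) - 259157) = √((-1/162 - 4*(4 - 8000)/(-15 + 4*(-8000))) - 259157) = √((-1/162 - 4*(-7996)/(-15 - 32000)) - 259157) = √((-1/162 - 4*(-7996)/(-32015)) - 259157) = √((-1/162 - 4*(-1)*(-7996)/32015) - 259157) = √((-1/162 - 1*31984/32015) - 259157) = √((-1/162 - 31984/32015) - 259157) = √(-5213423/5186430 - 259157) = √(-1344104852933/5186430) = I*√86063033733299990/576270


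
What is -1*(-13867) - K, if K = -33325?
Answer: 47192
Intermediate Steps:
-1*(-13867) - K = -1*(-13867) - 1*(-33325) = 13867 + 33325 = 47192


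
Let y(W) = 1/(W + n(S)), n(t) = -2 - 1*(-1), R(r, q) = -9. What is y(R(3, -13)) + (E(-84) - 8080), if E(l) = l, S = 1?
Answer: -81641/10 ≈ -8164.1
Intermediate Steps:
n(t) = -1 (n(t) = -2 + 1 = -1)
y(W) = 1/(-1 + W) (y(W) = 1/(W - 1) = 1/(-1 + W))
y(R(3, -13)) + (E(-84) - 8080) = 1/(-1 - 9) + (-84 - 8080) = 1/(-10) - 8164 = -⅒ - 8164 = -81641/10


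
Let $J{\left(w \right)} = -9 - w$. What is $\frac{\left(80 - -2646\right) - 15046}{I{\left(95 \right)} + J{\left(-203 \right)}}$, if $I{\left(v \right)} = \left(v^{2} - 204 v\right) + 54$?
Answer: $\frac{12320}{10107} \approx 1.219$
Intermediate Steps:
$I{\left(v \right)} = 54 + v^{2} - 204 v$
$\frac{\left(80 - -2646\right) - 15046}{I{\left(95 \right)} + J{\left(-203 \right)}} = \frac{\left(80 - -2646\right) - 15046}{\left(54 + 95^{2} - 19380\right) - -194} = \frac{\left(80 + 2646\right) - 15046}{\left(54 + 9025 - 19380\right) + \left(-9 + 203\right)} = \frac{2726 - 15046}{-10301 + 194} = - \frac{12320}{-10107} = \left(-12320\right) \left(- \frac{1}{10107}\right) = \frac{12320}{10107}$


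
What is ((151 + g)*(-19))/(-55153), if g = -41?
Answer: 2090/55153 ≈ 0.037895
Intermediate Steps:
((151 + g)*(-19))/(-55153) = ((151 - 41)*(-19))/(-55153) = (110*(-19))*(-1/55153) = -2090*(-1/55153) = 2090/55153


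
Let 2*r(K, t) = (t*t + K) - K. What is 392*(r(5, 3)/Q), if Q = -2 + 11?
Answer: 196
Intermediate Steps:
Q = 9
r(K, t) = t²/2 (r(K, t) = ((t*t + K) - K)/2 = ((t² + K) - K)/2 = ((K + t²) - K)/2 = t²/2)
392*(r(5, 3)/Q) = 392*(((½)*3²)/9) = 392*(((½)*9)*(⅑)) = 392*((9/2)*(⅑)) = 392*(½) = 196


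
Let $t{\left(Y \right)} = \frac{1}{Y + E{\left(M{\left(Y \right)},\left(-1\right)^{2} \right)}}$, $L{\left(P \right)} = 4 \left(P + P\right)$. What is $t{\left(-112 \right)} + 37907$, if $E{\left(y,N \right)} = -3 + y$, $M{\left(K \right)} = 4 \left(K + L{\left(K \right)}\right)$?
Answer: $\frac{157200328}{4147} \approx 37907.0$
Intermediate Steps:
$L{\left(P \right)} = 8 P$ ($L{\left(P \right)} = 4 \cdot 2 P = 8 P$)
$M{\left(K \right)} = 36 K$ ($M{\left(K \right)} = 4 \left(K + 8 K\right) = 4 \cdot 9 K = 36 K$)
$t{\left(Y \right)} = \frac{1}{-3 + 37 Y}$ ($t{\left(Y \right)} = \frac{1}{Y + \left(-3 + 36 Y\right)} = \frac{1}{-3 + 37 Y}$)
$t{\left(-112 \right)} + 37907 = \frac{1}{-3 + 37 \left(-112\right)} + 37907 = \frac{1}{-3 - 4144} + 37907 = \frac{1}{-4147} + 37907 = - \frac{1}{4147} + 37907 = \frac{157200328}{4147}$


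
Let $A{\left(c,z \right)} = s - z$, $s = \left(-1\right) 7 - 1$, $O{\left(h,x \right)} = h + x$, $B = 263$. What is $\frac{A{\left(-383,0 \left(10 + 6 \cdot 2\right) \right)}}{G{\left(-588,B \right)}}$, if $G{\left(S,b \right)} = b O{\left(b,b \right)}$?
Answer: $- \frac{4}{69169} \approx -5.7829 \cdot 10^{-5}$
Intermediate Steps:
$s = -8$ ($s = -7 - 1 = -8$)
$G{\left(S,b \right)} = 2 b^{2}$ ($G{\left(S,b \right)} = b \left(b + b\right) = b 2 b = 2 b^{2}$)
$A{\left(c,z \right)} = -8 - z$
$\frac{A{\left(-383,0 \left(10 + 6 \cdot 2\right) \right)}}{G{\left(-588,B \right)}} = \frac{-8 - 0 \left(10 + 6 \cdot 2\right)}{2 \cdot 263^{2}} = \frac{-8 - 0 \left(10 + 12\right)}{2 \cdot 69169} = \frac{-8 - 0 \cdot 22}{138338} = \left(-8 - 0\right) \frac{1}{138338} = \left(-8 + 0\right) \frac{1}{138338} = \left(-8\right) \frac{1}{138338} = - \frac{4}{69169}$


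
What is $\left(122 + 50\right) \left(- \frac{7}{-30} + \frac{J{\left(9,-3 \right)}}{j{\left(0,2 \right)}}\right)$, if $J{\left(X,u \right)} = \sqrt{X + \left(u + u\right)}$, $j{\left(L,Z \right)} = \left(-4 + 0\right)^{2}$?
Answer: $\frac{602}{15} + \frac{43 \sqrt{3}}{4} \approx 58.753$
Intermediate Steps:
$j{\left(L,Z \right)} = 16$ ($j{\left(L,Z \right)} = \left(-4\right)^{2} = 16$)
$J{\left(X,u \right)} = \sqrt{X + 2 u}$
$\left(122 + 50\right) \left(- \frac{7}{-30} + \frac{J{\left(9,-3 \right)}}{j{\left(0,2 \right)}}\right) = \left(122 + 50\right) \left(- \frac{7}{-30} + \frac{\sqrt{9 + 2 \left(-3\right)}}{16}\right) = 172 \left(\left(-7\right) \left(- \frac{1}{30}\right) + \sqrt{9 - 6} \cdot \frac{1}{16}\right) = 172 \left(\frac{7}{30} + \sqrt{3} \cdot \frac{1}{16}\right) = 172 \left(\frac{7}{30} + \frac{\sqrt{3}}{16}\right) = \frac{602}{15} + \frac{43 \sqrt{3}}{4}$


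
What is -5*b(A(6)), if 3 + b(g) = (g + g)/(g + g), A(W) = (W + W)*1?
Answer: 10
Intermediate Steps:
A(W) = 2*W (A(W) = (2*W)*1 = 2*W)
b(g) = -2 (b(g) = -3 + (g + g)/(g + g) = -3 + (2*g)/((2*g)) = -3 + (2*g)*(1/(2*g)) = -3 + 1 = -2)
-5*b(A(6)) = -5*(-2) = 10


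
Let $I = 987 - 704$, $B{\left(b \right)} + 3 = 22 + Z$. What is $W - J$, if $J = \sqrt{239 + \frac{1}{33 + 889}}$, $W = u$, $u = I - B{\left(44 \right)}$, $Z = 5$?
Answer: $259 - \frac{\sqrt{203170998}}{922} \approx 243.54$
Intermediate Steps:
$B{\left(b \right)} = 24$ ($B{\left(b \right)} = -3 + \left(22 + 5\right) = -3 + 27 = 24$)
$I = 283$
$u = 259$ ($u = 283 - 24 = 259$)
$W = 259$
$J = \frac{\sqrt{203170998}}{922}$ ($J = \sqrt{239 + \frac{1}{922}} = \sqrt{\frac{220359}{922}} = \frac{\sqrt{203170998}}{922} \approx 15.46$)
$W - J = 259 - \frac{\sqrt{203170998}}{922}$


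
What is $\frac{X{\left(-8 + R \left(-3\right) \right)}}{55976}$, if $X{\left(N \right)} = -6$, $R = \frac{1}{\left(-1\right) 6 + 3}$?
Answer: $- \frac{3}{27988} \approx -0.00010719$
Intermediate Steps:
$R = - \frac{1}{3}$ ($R = \frac{1}{-6 + 3} = \frac{1}{-3} = - \frac{1}{3} \approx -0.33333$)
$\frac{X{\left(-8 + R \left(-3\right) \right)}}{55976} = - \frac{6}{55976} = \left(-6\right) \frac{1}{55976} = - \frac{3}{27988}$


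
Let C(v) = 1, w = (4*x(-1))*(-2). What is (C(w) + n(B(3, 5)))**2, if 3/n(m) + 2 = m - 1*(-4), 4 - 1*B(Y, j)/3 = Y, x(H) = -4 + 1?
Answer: 64/25 ≈ 2.5600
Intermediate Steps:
x(H) = -3
B(Y, j) = 12 - 3*Y
n(m) = 3/(2 + m) (n(m) = 3/(-2 + (m - 1*(-4))) = 3/(-2 + (m + 4)) = 3/(-2 + (4 + m)) = 3/(2 + m))
w = 24 (w = (4*(-3))*(-2) = -12*(-2) = 24)
(C(w) + n(B(3, 5)))**2 = (1 + 3/(2 + (12 - 3*3)))**2 = (1 + 3/(2 + (12 - 9)))**2 = (1 + 3/(2 + 3))**2 = (1 + 3/5)**2 = (8/5)**2 = 64/25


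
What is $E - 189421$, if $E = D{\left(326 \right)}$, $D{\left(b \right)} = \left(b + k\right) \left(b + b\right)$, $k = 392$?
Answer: $278715$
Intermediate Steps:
$D{\left(b \right)} = 2 b \left(392 + b\right)$ ($D{\left(b \right)} = \left(b + 392\right) \left(b + b\right) = \left(392 + b\right) 2 b = 2 b \left(392 + b\right)$)
$E = 468136$ ($E = 2 \cdot 326 \left(392 + 326\right) = 2 \cdot 326 \cdot 718 = 468136$)
$E - 189421 = 468136 - 189421 = 278715$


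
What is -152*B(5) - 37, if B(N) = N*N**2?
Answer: -19037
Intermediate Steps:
B(N) = N**3
-152*B(5) - 37 = -152*5**3 - 37 = -152*125 - 37 = -19000 - 37 = -19037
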